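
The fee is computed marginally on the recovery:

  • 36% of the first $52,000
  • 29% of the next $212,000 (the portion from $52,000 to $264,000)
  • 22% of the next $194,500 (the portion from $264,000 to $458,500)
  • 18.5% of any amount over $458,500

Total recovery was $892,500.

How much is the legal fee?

First $52,000 at 36% = $18,720.00
Next $212,000 at 29% = $61,480.00
Next $194,500 at 22% = $42,790.00
Remaining $434,000 at 18.5% = $80,290.00
Fee: $18,720.00 + $61,480.00 + $42,790.00 + $80,290.00 = $203,280.00

$203,280.00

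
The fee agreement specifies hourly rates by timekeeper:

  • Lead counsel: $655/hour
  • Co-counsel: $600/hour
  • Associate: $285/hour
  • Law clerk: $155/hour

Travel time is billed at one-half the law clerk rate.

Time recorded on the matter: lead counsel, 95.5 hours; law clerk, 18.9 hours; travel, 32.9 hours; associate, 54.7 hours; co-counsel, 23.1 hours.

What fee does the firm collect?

$97,481.25

Lead counsel: 95.5 × $655 = $62,552.50
Co-counsel: 23.1 × $600 = $13,860.00
Associate: 54.7 × $285 = $15,589.50
Law clerk: 18.9 × $155 = $2,929.50
Subtotal: $62,552.50 + $13,860.00 + $15,589.50 + $2,929.50 = $94,931.50
Travel: 32.9 × ($155 ÷ 2) = 32.9 × $77.50 = $2,549.75
Total: $94,931.50 + $2,549.75 = $97,481.25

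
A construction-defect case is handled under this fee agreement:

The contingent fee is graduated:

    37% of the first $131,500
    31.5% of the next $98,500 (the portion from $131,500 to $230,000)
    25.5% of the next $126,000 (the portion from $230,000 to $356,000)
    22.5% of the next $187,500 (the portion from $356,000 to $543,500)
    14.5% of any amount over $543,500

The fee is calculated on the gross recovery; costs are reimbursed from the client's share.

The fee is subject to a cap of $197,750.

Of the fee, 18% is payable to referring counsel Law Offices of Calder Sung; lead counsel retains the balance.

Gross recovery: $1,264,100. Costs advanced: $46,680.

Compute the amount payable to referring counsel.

$35,595.00

Fee base is the gross recovery, $1,264,100; costs are reimbursed separately.
First $131,500 at 37% = $48,655.00
Next $98,500 at 31.5% = $31,027.50
Next $126,000 at 25.5% = $32,130.00
Next $187,500 at 22.5% = $42,187.50
Remaining $720,600 at 14.5% = $104,487.00
Fee: $48,655.00 + $31,027.50 + $32,130.00 + $42,187.50 + $104,487.00 = $258,487.00
$258,487.00 exceeds the $197,750 cap, so the fee is capped at $197,750.00.
Referral share: 18% of $197,750.00 = $35,595.00; lead counsel retains $197,750.00 − $35,595.00 = $162,155.00.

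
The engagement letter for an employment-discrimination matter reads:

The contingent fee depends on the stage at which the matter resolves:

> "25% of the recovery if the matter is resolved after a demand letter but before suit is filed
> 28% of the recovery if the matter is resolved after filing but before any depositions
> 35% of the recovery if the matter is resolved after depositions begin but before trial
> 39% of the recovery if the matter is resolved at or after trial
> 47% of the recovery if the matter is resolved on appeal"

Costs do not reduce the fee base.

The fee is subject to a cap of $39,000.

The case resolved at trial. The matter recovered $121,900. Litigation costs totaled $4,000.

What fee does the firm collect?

Fee base is the gross recovery, $121,900; costs are reimbursed separately.
The matter resolved at trial, so the 39% rate applies.
$121,900 × 39% = $47,541.00
$47,541.00 exceeds the $39,000 cap, so the fee is capped at $39,000.00.

$39,000.00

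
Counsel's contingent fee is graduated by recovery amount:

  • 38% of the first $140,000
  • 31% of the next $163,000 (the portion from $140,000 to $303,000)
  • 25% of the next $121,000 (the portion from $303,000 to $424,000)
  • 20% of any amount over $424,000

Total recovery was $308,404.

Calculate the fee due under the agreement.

$105,081.00

First $140,000 at 38% = $53,200.00
Next $163,000 at 31% = $50,530.00
Remaining $5,404 at 25% = $1,351.00
Fee: $53,200.00 + $50,530.00 + $1,351.00 = $105,081.00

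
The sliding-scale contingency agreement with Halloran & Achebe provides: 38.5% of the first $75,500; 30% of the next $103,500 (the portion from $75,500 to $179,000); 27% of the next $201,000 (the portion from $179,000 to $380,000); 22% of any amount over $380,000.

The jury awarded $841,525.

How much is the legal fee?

$215,923.00

First $75,500 at 38.5% = $29,067.50
Next $103,500 at 30% = $31,050.00
Next $201,000 at 27% = $54,270.00
Remaining $461,525 at 22% = $101,535.50
Fee: $29,067.50 + $31,050.00 + $54,270.00 + $101,535.50 = $215,923.00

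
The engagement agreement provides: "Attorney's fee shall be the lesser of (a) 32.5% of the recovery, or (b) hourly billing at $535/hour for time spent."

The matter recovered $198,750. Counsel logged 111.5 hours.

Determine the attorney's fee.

$59,652.50

(a) 32.5% of $198,750 = $64,593.75
(b) 111.5 × $535 = $59,652.50
The lesser is (b): $59,652.50.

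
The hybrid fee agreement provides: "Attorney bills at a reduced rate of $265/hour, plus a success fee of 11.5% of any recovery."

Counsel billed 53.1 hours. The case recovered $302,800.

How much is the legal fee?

Hourly: 53.1 × $265 = $14,071.50
Success fee: 11.5% of $302,800 = $34,822.00
Total: $14,071.50 + $34,822.00 = $48,893.50

$48,893.50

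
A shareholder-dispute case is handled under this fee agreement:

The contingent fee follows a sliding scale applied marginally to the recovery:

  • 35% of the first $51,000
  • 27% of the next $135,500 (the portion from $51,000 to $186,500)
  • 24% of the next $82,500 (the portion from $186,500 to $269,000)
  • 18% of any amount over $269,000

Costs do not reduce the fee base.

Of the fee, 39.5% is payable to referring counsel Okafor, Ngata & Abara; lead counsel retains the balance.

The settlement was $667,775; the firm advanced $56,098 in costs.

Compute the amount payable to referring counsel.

Fee base is the gross recovery, $667,775; costs are reimbursed separately.
First $51,000 at 35% = $17,850.00
Next $135,500 at 27% = $36,585.00
Next $82,500 at 24% = $19,800.00
Remaining $398,775 at 18% = $71,779.50
Fee: $17,850.00 + $36,585.00 + $19,800.00 + $71,779.50 = $146,014.50
Referral share: 39.5% of $146,014.50 = $57,675.73; lead counsel retains $146,014.50 − $57,675.73 = $88,338.77.

$57,675.73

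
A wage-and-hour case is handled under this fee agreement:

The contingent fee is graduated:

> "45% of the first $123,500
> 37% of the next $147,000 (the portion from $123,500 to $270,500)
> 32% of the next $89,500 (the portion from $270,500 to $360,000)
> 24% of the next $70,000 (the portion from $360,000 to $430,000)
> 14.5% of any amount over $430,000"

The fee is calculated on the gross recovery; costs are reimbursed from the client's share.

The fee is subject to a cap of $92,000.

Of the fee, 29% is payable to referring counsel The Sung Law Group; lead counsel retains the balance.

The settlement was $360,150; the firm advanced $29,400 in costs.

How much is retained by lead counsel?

Fee base is the gross recovery, $360,150; costs are reimbursed separately.
First $123,500 at 45% = $55,575.00
Next $147,000 at 37% = $54,390.00
Next $89,500 at 32% = $28,640.00
Remaining $150 at 24% = $36.00
Fee: $55,575.00 + $54,390.00 + $28,640.00 + $36.00 = $138,641.00
$138,641.00 exceeds the $92,000 cap, so the fee is capped at $92,000.00.
Referral share: 29% of $92,000.00 = $26,680.00; lead counsel retains $92,000.00 − $26,680.00 = $65,320.00.

$65,320.00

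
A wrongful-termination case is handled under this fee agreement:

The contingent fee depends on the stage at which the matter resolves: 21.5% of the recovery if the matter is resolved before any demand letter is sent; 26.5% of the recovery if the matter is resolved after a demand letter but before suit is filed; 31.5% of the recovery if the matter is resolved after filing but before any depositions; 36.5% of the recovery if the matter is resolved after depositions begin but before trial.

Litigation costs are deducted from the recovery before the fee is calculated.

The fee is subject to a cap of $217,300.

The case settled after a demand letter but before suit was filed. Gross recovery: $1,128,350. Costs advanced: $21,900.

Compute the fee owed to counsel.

$217,300.00

Fee base (net of costs): $1,128,350 − $21,900 = $1,106,450
The matter settled after a demand letter but before suit was filed, so the 26.5% rate applies.
$1,106,450 × 26.5% = $293,209.25
$293,209.25 exceeds the $217,300 cap, so the fee is capped at $217,300.00.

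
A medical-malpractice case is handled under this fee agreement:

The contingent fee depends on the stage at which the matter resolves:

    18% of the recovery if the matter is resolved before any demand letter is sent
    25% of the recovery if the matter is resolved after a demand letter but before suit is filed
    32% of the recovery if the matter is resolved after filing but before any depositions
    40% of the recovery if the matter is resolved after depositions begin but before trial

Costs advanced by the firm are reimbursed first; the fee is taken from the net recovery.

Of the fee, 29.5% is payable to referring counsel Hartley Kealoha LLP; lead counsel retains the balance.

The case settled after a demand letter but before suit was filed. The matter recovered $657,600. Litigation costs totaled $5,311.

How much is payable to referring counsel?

$48,106.31

Fee base (net of costs): $657,600 − $5,311 = $652,289
The matter settled after a demand letter but before suit was filed, so the 25% rate applies.
$652,289 × 25% = $163,072.25
Referral share: 29.5% of $163,072.25 = $48,106.31; lead counsel retains $163,072.25 − $48,106.31 = $114,965.94.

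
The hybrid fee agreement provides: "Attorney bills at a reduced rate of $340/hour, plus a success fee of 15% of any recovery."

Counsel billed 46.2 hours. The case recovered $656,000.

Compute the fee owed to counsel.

$114,108.00

Hourly: 46.2 × $340 = $15,708.00
Success fee: 15% of $656,000 = $98,400.00
Total: $15,708.00 + $98,400.00 = $114,108.00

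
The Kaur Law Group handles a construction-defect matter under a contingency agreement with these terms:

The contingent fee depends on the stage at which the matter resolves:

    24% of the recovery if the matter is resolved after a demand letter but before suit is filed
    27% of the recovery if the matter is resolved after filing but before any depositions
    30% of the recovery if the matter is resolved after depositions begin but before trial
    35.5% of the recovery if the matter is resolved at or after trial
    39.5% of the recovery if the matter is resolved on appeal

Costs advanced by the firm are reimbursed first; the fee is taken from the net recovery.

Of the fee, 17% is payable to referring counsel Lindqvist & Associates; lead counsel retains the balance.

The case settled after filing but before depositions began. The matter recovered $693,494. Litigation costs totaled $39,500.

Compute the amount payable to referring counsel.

$30,018.32

Fee base (net of costs): $693,494 − $39,500 = $653,994
The matter settled after filing but before depositions began, so the 27% rate applies.
$653,994 × 27% = $176,578.38
Referral share: 17% of $176,578.38 = $30,018.32; lead counsel retains $176,578.38 − $30,018.32 = $146,560.06.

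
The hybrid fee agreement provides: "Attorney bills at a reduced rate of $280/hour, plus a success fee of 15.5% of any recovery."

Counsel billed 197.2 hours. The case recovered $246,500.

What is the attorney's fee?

Hourly: 197.2 × $280 = $55,216.00
Success fee: 15.5% of $246,500 = $38,207.50
Total: $55,216.00 + $38,207.50 = $93,423.50

$93,423.50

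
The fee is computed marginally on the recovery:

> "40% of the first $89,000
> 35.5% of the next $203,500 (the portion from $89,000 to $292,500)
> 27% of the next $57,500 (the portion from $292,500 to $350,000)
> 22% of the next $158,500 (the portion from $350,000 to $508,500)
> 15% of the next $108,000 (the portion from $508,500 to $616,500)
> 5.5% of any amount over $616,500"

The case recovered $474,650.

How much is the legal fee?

$150,790.50

First $89,000 at 40% = $35,600.00
Next $203,500 at 35.5% = $72,242.50
Next $57,500 at 27% = $15,525.00
Remaining $124,650 at 22% = $27,423.00
Fee: $35,600.00 + $72,242.50 + $15,525.00 + $27,423.00 = $150,790.50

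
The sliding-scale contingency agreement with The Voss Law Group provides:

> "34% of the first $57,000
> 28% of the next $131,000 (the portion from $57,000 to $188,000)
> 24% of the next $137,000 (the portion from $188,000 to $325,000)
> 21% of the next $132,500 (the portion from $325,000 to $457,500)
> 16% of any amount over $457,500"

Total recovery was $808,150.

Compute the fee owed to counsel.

$172,869.00

First $57,000 at 34% = $19,380.00
Next $131,000 at 28% = $36,680.00
Next $137,000 at 24% = $32,880.00
Next $132,500 at 21% = $27,825.00
Remaining $350,650 at 16% = $56,104.00
Fee: $19,380.00 + $36,680.00 + $32,880.00 + $27,825.00 + $56,104.00 = $172,869.00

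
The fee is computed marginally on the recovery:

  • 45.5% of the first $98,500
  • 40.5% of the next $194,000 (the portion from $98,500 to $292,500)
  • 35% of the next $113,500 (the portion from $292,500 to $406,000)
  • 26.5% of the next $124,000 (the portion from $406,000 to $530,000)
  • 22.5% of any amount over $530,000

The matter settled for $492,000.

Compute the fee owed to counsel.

First $98,500 at 45.5% = $44,817.50
Next $194,000 at 40.5% = $78,570.00
Next $113,500 at 35% = $39,725.00
Remaining $86,000 at 26.5% = $22,790.00
Fee: $44,817.50 + $78,570.00 + $39,725.00 + $22,790.00 = $185,902.50

$185,902.50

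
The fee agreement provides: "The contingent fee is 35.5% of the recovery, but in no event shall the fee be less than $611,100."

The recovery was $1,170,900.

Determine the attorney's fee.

35.5% of $1,170,900 = $415,669.50
That is below the $611,100 minimum, so the minimum applies.

$611,100.00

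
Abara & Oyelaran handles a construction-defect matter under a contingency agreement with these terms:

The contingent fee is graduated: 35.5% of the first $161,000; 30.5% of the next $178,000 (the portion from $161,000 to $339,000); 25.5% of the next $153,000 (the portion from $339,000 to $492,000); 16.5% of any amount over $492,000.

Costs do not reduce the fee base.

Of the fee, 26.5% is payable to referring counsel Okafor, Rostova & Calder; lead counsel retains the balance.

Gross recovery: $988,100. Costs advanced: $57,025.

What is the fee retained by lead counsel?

Fee base is the gross recovery, $988,100; costs are reimbursed separately.
First $161,000 at 35.5% = $57,155.00
Next $178,000 at 30.5% = $54,290.00
Next $153,000 at 25.5% = $39,015.00
Remaining $496,100 at 16.5% = $81,856.50
Fee: $57,155.00 + $54,290.00 + $39,015.00 + $81,856.50 = $232,316.50
Referral share: 26.5% of $232,316.50 = $61,563.87; lead counsel retains $232,316.50 − $61,563.87 = $170,752.63.

$170,752.63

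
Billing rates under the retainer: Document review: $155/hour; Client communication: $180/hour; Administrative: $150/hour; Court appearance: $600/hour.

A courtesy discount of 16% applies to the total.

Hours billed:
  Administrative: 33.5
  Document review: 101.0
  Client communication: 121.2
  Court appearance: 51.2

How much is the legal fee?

$61,501.44

Document review: 101.0 × $155 = $15,655.00
Client communication: 121.2 × $180 = $21,816.00
Administrative: 33.5 × $150 = $5,025.00
Court appearance: 51.2 × $600 = $30,720.00
Subtotal: $73,216.00
Less 16% discount: −$11,714.56
Total: $73,216.00 − $11,714.56 = $61,501.44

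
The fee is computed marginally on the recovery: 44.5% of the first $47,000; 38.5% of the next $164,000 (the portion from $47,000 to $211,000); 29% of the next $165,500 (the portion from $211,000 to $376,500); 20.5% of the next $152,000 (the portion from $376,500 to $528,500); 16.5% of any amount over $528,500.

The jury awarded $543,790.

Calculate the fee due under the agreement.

$165,732.85

First $47,000 at 44.5% = $20,915.00
Next $164,000 at 38.5% = $63,140.00
Next $165,500 at 29% = $47,995.00
Next $152,000 at 20.5% = $31,160.00
Remaining $15,290 at 16.5% = $2,522.85
Fee: $20,915.00 + $63,140.00 + $47,995.00 + $31,160.00 + $2,522.85 = $165,732.85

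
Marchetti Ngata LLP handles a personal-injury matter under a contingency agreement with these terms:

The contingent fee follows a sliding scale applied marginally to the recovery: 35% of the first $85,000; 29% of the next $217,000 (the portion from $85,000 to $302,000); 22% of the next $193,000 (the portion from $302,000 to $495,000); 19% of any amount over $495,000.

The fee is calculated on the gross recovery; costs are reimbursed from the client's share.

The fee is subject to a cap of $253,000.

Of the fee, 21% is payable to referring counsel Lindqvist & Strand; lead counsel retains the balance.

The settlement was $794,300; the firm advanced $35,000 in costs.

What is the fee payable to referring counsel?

Fee base is the gross recovery, $794,300; costs are reimbursed separately.
First $85,000 at 35% = $29,750.00
Next $217,000 at 29% = $62,930.00
Next $193,000 at 22% = $42,460.00
Remaining $299,300 at 19% = $56,867.00
Fee: $29,750.00 + $62,930.00 + $42,460.00 + $56,867.00 = $192,007.00
$192,007.00 is under the $253,000 cap.
Referral share: 21% of $192,007.00 = $40,321.47; lead counsel retains $192,007.00 − $40,321.47 = $151,685.53.

$40,321.47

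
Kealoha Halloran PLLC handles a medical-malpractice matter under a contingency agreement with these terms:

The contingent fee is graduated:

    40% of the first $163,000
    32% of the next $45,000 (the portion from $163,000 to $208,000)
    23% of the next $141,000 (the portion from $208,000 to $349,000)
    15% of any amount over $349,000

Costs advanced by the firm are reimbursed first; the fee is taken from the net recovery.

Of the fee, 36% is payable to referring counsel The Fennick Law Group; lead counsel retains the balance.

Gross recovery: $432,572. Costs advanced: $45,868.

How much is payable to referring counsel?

Fee base (net of costs): $432,572 − $45,868 = $386,704
First $163,000 at 40% = $65,200.00
Next $45,000 at 32% = $14,400.00
Next $141,000 at 23% = $32,430.00
Remaining $37,704 at 15% = $5,655.60
Fee: $65,200.00 + $14,400.00 + $32,430.00 + $5,655.60 = $117,685.60
Referral share: 36% of $117,685.60 = $42,366.82; lead counsel retains $117,685.60 − $42,366.82 = $75,318.78.

$42,366.82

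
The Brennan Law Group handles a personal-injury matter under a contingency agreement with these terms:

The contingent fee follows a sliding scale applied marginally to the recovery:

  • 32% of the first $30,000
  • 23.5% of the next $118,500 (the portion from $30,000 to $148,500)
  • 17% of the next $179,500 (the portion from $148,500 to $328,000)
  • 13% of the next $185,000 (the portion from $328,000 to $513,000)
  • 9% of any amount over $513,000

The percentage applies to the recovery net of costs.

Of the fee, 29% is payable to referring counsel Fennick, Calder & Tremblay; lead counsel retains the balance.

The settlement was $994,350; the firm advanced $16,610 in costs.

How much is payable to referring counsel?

Fee base (net of costs): $994,350 − $16,610 = $977,740
First $30,000 at 32% = $9,600.00
Next $118,500 at 23.5% = $27,847.50
Next $179,500 at 17% = $30,515.00
Next $185,000 at 13% = $24,050.00
Remaining $464,740 at 9% = $41,826.60
Fee: $9,600.00 + $27,847.50 + $30,515.00 + $24,050.00 + $41,826.60 = $133,839.10
Referral share: 29% of $133,839.10 = $38,813.34; lead counsel retains $133,839.10 − $38,813.34 = $95,025.76.

$38,813.34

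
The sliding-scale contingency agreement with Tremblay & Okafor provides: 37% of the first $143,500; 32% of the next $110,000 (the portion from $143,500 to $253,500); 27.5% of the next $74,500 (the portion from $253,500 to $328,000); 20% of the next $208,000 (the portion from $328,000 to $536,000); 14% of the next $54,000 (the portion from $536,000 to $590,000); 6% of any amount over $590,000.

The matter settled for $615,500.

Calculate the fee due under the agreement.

$159,472.50

First $143,500 at 37% = $53,095.00
Next $110,000 at 32% = $35,200.00
Next $74,500 at 27.5% = $20,487.50
Next $208,000 at 20% = $41,600.00
Next $54,000 at 14% = $7,560.00
Remaining $25,500 at 6% = $1,530.00
Fee: $53,095.00 + $35,200.00 + $20,487.50 + $41,600.00 + $7,560.00 + $1,530.00 = $159,472.50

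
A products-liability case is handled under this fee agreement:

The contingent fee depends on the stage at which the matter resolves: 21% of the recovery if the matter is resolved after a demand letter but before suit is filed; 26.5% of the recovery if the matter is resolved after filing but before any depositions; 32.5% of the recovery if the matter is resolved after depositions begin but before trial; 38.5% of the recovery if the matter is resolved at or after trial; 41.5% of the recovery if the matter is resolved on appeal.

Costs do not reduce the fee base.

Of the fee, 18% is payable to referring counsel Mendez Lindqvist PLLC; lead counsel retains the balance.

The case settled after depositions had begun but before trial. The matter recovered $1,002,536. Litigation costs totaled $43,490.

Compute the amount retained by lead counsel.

Fee base is the gross recovery, $1,002,536; costs are reimbursed separately.
The matter settled after depositions had begun but before trial, so the 32.5% rate applies.
$1,002,536 × 32.5% = $325,824.20
Referral share: 18% of $325,824.20 = $58,648.36; lead counsel retains $325,824.20 − $58,648.36 = $267,175.84.

$267,175.84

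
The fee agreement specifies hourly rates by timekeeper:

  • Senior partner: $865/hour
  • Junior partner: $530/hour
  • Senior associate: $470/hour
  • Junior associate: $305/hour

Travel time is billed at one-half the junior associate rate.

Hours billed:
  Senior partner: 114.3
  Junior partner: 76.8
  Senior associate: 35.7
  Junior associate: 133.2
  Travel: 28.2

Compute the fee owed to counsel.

Senior partner: 114.3 × $865 = $98,869.50
Junior partner: 76.8 × $530 = $40,704.00
Senior associate: 35.7 × $470 = $16,779.00
Junior associate: 133.2 × $305 = $40,626.00
Subtotal: $98,869.50 + $40,704.00 + $16,779.00 + $40,626.00 = $196,978.50
Travel: 28.2 × ($305 ÷ 2) = 28.2 × $152.50 = $4,300.50
Total: $196,978.50 + $4,300.50 = $201,279.00

$201,279.00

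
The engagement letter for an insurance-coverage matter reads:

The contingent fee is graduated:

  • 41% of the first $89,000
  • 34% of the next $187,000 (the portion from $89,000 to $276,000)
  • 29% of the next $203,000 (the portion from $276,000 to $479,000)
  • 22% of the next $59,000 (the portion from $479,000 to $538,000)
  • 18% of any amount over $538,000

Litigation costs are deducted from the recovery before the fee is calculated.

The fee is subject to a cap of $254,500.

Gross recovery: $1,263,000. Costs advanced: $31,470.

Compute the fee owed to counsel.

$254,500.00

Fee base (net of costs): $1,263,000 − $31,470 = $1,231,530
First $89,000 at 41% = $36,490.00
Next $187,000 at 34% = $63,580.00
Next $203,000 at 29% = $58,870.00
Next $59,000 at 22% = $12,980.00
Remaining $693,530 at 18% = $124,835.40
Fee: $36,490.00 + $63,580.00 + $58,870.00 + $12,980.00 + $124,835.40 = $296,755.40
$296,755.40 exceeds the $254,500 cap, so the fee is capped at $254,500.00.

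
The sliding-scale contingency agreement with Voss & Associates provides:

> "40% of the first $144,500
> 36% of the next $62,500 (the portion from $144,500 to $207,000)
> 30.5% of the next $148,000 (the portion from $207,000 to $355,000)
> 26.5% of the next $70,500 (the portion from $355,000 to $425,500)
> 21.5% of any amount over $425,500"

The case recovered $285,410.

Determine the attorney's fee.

First $144,500 at 40% = $57,800.00
Next $62,500 at 36% = $22,500.00
Remaining $78,410 at 30.5% = $23,915.05
Fee: $57,800.00 + $22,500.00 + $23,915.05 = $104,215.05

$104,215.05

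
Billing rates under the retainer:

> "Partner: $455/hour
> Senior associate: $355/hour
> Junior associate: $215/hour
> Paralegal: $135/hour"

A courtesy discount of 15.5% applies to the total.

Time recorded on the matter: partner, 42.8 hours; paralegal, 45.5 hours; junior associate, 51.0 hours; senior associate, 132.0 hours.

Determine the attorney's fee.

$70,508.07

Partner: 42.8 × $455 = $19,474.00
Senior associate: 132.0 × $355 = $46,860.00
Junior associate: 51.0 × $215 = $10,965.00
Paralegal: 45.5 × $135 = $6,142.50
Subtotal: $83,441.50
Less 15.5% discount: −$12,933.43
Total: $83,441.50 − $12,933.43 = $70,508.07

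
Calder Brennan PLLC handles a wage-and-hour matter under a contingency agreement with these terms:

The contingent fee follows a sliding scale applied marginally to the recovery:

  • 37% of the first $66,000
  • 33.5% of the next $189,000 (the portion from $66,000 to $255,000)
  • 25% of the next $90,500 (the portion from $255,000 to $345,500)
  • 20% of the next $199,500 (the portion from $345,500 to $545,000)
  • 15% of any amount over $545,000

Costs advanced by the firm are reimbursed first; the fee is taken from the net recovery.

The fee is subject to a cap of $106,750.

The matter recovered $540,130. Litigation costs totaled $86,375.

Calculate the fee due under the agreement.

$106,750.00

Fee base (net of costs): $540,130 − $86,375 = $453,755
First $66,000 at 37% = $24,420.00
Next $189,000 at 33.5% = $63,315.00
Next $90,500 at 25% = $22,625.00
Remaining $108,255 at 20% = $21,651.00
Fee: $24,420.00 + $63,315.00 + $22,625.00 + $21,651.00 = $132,011.00
$132,011.00 exceeds the $106,750 cap, so the fee is capped at $106,750.00.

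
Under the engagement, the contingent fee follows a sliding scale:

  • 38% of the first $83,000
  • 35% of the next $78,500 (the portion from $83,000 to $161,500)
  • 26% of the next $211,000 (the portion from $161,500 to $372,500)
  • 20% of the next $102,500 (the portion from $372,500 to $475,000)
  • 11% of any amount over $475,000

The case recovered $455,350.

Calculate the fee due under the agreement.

First $83,000 at 38% = $31,540.00
Next $78,500 at 35% = $27,475.00
Next $211,000 at 26% = $54,860.00
Remaining $82,850 at 20% = $16,570.00
Fee: $31,540.00 + $27,475.00 + $54,860.00 + $16,570.00 = $130,445.00

$130,445.00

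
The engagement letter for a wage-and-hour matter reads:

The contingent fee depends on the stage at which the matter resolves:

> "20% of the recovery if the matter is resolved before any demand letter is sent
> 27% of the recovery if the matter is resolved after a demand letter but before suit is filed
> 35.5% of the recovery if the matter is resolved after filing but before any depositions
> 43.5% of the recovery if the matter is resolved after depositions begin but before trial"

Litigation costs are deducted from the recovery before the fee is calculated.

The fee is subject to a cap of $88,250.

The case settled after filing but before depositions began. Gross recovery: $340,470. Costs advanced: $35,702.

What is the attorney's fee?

Fee base (net of costs): $340,470 − $35,702 = $304,768
The matter settled after filing but before depositions began, so the 35.5% rate applies.
$304,768 × 35.5% = $108,192.64
$108,192.64 exceeds the $88,250 cap, so the fee is capped at $88,250.00.

$88,250.00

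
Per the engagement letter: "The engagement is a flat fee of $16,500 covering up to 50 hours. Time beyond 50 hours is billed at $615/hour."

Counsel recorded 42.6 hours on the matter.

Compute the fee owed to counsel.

$16,500.00

42.6 hours is within the 50-hour scope; only the flat fee applies.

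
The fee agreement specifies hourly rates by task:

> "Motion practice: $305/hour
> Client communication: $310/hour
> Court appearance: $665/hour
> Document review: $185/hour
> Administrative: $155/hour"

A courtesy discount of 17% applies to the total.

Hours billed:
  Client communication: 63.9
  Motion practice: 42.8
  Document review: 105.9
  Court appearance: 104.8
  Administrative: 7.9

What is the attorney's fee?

Motion practice: 42.8 × $305 = $13,054.00
Client communication: 63.9 × $310 = $19,809.00
Court appearance: 104.8 × $665 = $69,692.00
Document review: 105.9 × $185 = $19,591.50
Administrative: 7.9 × $155 = $1,224.50
Subtotal: $123,371.00
Less 17% discount: −$20,973.07
Total: $123,371.00 − $20,973.07 = $102,397.93

$102,397.93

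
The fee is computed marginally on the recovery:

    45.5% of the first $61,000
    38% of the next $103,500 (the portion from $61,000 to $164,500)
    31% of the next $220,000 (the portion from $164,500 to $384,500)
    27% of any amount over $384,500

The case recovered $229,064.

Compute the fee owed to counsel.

$87,099.84

First $61,000 at 45.5% = $27,755.00
Next $103,500 at 38% = $39,330.00
Remaining $64,564 at 31% = $20,014.84
Fee: $27,755.00 + $39,330.00 + $20,014.84 = $87,099.84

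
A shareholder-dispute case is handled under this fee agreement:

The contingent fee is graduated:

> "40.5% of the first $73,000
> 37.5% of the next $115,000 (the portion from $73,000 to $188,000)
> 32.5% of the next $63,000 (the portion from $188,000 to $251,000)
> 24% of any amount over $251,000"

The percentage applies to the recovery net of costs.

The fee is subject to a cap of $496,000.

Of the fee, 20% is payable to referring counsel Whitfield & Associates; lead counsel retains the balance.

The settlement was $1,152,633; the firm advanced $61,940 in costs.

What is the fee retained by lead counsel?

Fee base (net of costs): $1,152,633 − $61,940 = $1,090,693
First $73,000 at 40.5% = $29,565.00
Next $115,000 at 37.5% = $43,125.00
Next $63,000 at 32.5% = $20,475.00
Remaining $839,693 at 24% = $201,526.32
Fee: $29,565.00 + $43,125.00 + $20,475.00 + $201,526.32 = $294,691.32
$294,691.32 is under the $496,000 cap.
Referral share: 20% of $294,691.32 = $58,938.26; lead counsel retains $294,691.32 − $58,938.26 = $235,753.06.

$235,753.06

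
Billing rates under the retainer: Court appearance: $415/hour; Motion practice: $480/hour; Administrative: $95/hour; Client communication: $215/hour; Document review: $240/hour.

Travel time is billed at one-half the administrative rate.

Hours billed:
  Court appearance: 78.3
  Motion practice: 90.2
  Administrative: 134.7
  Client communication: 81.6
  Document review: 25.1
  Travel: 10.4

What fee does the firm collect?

Court appearance: 78.3 × $415 = $32,494.50
Motion practice: 90.2 × $480 = $43,296.00
Administrative: 134.7 × $95 = $12,796.50
Client communication: 81.6 × $215 = $17,544.00
Document review: 25.1 × $240 = $6,024.00
Subtotal: $32,494.50 + $43,296.00 + $12,796.50 + $17,544.00 + $6,024.00 = $112,155.00
Travel: 10.4 × ($95 ÷ 2) = 10.4 × $47.50 = $494.00
Total: $112,155.00 + $494.00 = $112,649.00

$112,649.00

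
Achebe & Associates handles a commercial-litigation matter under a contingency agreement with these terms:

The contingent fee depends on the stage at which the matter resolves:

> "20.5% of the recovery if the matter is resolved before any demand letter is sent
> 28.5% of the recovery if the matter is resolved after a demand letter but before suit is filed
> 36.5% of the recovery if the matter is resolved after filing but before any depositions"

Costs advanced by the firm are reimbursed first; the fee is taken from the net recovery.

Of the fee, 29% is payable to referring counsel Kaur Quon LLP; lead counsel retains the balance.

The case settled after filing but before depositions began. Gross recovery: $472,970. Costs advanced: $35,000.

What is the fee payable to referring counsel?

Fee base (net of costs): $472,970 − $35,000 = $437,970
The matter settled after filing but before depositions began, so the 36.5% rate applies.
$437,970 × 36.5% = $159,859.05
Referral share: 29% of $159,859.05 = $46,359.12; lead counsel retains $159,859.05 − $46,359.12 = $113,499.93.

$46,359.12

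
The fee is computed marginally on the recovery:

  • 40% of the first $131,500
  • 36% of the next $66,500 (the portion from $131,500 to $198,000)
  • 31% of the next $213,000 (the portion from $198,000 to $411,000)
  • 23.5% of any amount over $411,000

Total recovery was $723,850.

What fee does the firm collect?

$216,089.75

First $131,500 at 40% = $52,600.00
Next $66,500 at 36% = $23,940.00
Next $213,000 at 31% = $66,030.00
Remaining $312,850 at 23.5% = $73,519.75
Fee: $52,600.00 + $23,940.00 + $66,030.00 + $73,519.75 = $216,089.75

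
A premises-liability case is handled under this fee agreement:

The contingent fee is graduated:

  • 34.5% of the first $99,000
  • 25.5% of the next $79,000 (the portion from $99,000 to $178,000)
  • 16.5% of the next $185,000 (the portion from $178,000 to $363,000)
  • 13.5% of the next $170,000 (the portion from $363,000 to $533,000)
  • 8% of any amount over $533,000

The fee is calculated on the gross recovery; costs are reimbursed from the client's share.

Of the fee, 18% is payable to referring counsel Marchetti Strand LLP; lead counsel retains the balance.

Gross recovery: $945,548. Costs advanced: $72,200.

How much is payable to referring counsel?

Fee base is the gross recovery, $945,548; costs are reimbursed separately.
First $99,000 at 34.5% = $34,155.00
Next $79,000 at 25.5% = $20,145.00
Next $185,000 at 16.5% = $30,525.00
Next $170,000 at 13.5% = $22,950.00
Remaining $412,548 at 8% = $33,003.84
Fee: $34,155.00 + $20,145.00 + $30,525.00 + $22,950.00 + $33,003.84 = $140,778.84
Referral share: 18% of $140,778.84 = $25,340.19; lead counsel retains $140,778.84 − $25,340.19 = $115,438.65.

$25,340.19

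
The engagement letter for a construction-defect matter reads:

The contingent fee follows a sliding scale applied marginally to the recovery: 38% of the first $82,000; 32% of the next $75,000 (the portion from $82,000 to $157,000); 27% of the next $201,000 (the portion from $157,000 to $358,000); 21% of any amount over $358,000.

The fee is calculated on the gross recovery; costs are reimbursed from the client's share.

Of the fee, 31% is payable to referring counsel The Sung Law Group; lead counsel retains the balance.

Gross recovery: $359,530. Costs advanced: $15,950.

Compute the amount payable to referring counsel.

$34,022.90

Fee base is the gross recovery, $359,530; costs are reimbursed separately.
First $82,000 at 38% = $31,160.00
Next $75,000 at 32% = $24,000.00
Next $201,000 at 27% = $54,270.00
Remaining $1,530 at 21% = $321.30
Fee: $31,160.00 + $24,000.00 + $54,270.00 + $321.30 = $109,751.30
Referral share: 31% of $109,751.30 = $34,022.90; lead counsel retains $109,751.30 − $34,022.90 = $75,728.40.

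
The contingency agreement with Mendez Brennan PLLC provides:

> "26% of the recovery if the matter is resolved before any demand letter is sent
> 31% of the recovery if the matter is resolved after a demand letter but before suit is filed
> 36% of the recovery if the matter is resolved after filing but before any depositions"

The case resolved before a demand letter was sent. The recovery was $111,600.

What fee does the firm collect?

The matter resolved before a demand letter was sent, so the 26% rate applies.
$111,600 × 26% = $29,016.00

$29,016.00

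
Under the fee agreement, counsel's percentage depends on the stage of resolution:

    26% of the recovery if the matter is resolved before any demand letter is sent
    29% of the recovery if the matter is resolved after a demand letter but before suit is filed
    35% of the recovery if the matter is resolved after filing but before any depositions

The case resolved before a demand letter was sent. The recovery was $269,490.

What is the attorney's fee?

The matter resolved before a demand letter was sent, so the 26% rate applies.
$269,490 × 26% = $70,067.40

$70,067.40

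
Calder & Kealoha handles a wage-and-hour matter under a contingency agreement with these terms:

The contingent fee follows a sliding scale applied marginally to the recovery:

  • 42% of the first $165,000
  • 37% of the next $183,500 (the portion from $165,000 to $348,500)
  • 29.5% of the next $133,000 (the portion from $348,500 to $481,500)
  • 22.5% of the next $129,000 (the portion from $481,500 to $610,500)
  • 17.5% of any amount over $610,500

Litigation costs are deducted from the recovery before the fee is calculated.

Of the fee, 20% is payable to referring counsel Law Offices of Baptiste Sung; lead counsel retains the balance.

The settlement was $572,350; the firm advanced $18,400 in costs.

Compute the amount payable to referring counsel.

$38,546.25

Fee base (net of costs): $572,350 − $18,400 = $553,950
First $165,000 at 42% = $69,300.00
Next $183,500 at 37% = $67,895.00
Next $133,000 at 29.5% = $39,235.00
Remaining $72,450 at 22.5% = $16,301.25
Fee: $69,300.00 + $67,895.00 + $39,235.00 + $16,301.25 = $192,731.25
Referral share: 20% of $192,731.25 = $38,546.25; lead counsel retains $192,731.25 − $38,546.25 = $154,185.00.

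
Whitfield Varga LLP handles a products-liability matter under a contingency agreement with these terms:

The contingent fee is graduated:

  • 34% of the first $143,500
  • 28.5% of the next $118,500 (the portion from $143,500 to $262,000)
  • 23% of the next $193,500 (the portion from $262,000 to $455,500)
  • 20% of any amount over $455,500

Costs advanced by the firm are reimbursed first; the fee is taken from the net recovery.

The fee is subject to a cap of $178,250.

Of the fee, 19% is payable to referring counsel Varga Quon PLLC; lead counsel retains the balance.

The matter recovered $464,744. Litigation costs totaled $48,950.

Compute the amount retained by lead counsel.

Fee base (net of costs): $464,744 − $48,950 = $415,794
First $143,500 at 34% = $48,790.00
Next $118,500 at 28.5% = $33,772.50
Remaining $153,794 at 23% = $35,372.62
Fee: $48,790.00 + $33,772.50 + $35,372.62 = $117,935.12
$117,935.12 is under the $178,250 cap.
Referral share: 19% of $117,935.12 = $22,407.67; lead counsel retains $117,935.12 − $22,407.67 = $95,527.45.

$95,527.45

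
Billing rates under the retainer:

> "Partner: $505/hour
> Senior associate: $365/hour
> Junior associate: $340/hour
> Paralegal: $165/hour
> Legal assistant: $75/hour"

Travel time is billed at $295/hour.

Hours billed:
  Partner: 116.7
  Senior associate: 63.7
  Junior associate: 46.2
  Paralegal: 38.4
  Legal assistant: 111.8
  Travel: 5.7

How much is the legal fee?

$114,294.50

Partner: 116.7 × $505 = $58,933.50
Senior associate: 63.7 × $365 = $23,250.50
Junior associate: 46.2 × $340 = $15,708.00
Paralegal: 38.4 × $165 = $6,336.00
Legal assistant: 111.8 × $75 = $8,385.00
Subtotal: $58,933.50 + $23,250.50 + $15,708.00 + $6,336.00 + $8,385.00 = $112,613.00
Travel: 5.7 × $295 = $1,681.50
Total: $112,613.00 + $1,681.50 = $114,294.50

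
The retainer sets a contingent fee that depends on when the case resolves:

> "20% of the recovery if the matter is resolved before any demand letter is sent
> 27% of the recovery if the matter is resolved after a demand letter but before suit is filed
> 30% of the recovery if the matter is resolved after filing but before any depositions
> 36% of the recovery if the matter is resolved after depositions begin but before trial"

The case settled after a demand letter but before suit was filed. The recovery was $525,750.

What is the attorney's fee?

$141,952.50

The matter settled after a demand letter but before suit was filed, so the 27% rate applies.
$525,750 × 27% = $141,952.50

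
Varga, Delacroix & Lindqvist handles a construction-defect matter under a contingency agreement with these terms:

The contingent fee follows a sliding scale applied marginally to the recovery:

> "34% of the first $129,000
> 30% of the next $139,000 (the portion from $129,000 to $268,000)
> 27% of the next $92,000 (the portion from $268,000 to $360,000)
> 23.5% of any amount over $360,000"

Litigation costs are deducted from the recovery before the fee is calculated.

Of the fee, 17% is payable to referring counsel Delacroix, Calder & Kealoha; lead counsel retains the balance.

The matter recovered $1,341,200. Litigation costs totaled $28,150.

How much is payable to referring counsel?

Fee base (net of costs): $1,341,200 − $28,150 = $1,313,050
First $129,000 at 34% = $43,860.00
Next $139,000 at 30% = $41,700.00
Next $92,000 at 27% = $24,840.00
Remaining $953,050 at 23.5% = $223,966.75
Fee: $43,860.00 + $41,700.00 + $24,840.00 + $223,966.75 = $334,366.75
Referral share: 17% of $334,366.75 = $56,842.35; lead counsel retains $334,366.75 − $56,842.35 = $277,524.40.

$56,842.35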